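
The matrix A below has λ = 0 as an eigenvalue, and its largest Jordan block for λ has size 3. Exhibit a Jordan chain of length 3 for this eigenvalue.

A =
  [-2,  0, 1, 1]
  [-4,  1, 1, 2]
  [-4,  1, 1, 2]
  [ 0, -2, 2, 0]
A Jordan chain for λ = 0 of length 3:
v_1 = (-1, -2, -2, 0)ᵀ
v_2 = (0, 1, 1, -2)ᵀ
v_3 = (0, 1, 0, 0)ᵀ

Let N = A − (0)·I. We want v_3 with N^3 v_3 = 0 but N^2 v_3 ≠ 0; then v_{j-1} := N · v_j for j = 3, …, 2.

Pick v_3 = (0, 1, 0, 0)ᵀ.
Then v_2 = N · v_3 = (0, 1, 1, -2)ᵀ.
Then v_1 = N · v_2 = (-1, -2, -2, 0)ᵀ.

Sanity check: (A − (0)·I) v_1 = (0, 0, 0, 0)ᵀ = 0. ✓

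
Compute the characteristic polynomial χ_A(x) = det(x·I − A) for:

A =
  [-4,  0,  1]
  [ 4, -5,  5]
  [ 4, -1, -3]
x^3 + 12*x^2 + 48*x + 64

Expanding det(x·I − A) (e.g. by cofactor expansion or by noting that A is similar to its Jordan form J, which has the same characteristic polynomial as A) gives
  χ_A(x) = x^3 + 12*x^2 + 48*x + 64
which factors as (x + 4)^3. The eigenvalues (with algebraic multiplicities) are λ = -4 with multiplicity 3.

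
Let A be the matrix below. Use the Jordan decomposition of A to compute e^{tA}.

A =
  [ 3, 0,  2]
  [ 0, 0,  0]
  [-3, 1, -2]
e^{tA} =
  [3*exp(t) - 2, -2*t + 2*exp(t) - 2, 2*exp(t) - 2]
  [0, 1, 0]
  [3 - 3*exp(t), 3*t - 2*exp(t) + 2, 3 - 2*exp(t)]

Strategy: write A = P · J · P⁻¹ where J is a Jordan canonical form, so e^{tA} = P · e^{tJ} · P⁻¹, and e^{tJ} can be computed block-by-block.

A has Jordan form
J =
  [0, 1, 0]
  [0, 0, 0]
  [0, 0, 1]
(up to reordering of blocks).

Per-block formulas:
  For a 2×2 Jordan block J_2(0): exp(t · J_2(0)) = e^(0t)·(I + t·N), where N is the 2×2 nilpotent shift.
  For a 1×1 block at λ = 1: exp(t · [1]) = [e^(1t)].

After assembling e^{tJ} and conjugating by P, we get:

e^{tA} =
  [3*exp(t) - 2, -2*t + 2*exp(t) - 2, 2*exp(t) - 2]
  [0, 1, 0]
  [3 - 3*exp(t), 3*t - 2*exp(t) + 2, 3 - 2*exp(t)]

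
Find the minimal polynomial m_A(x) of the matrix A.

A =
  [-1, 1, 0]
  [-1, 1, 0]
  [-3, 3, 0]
x^2

The characteristic polynomial is χ_A(x) = x^3, so the eigenvalues are known. The minimal polynomial is
  m_A(x) = Π_λ (x − λ)^{k_λ}
where k_λ is the size of the *largest* Jordan block for λ (equivalently, the smallest k with (A − λI)^k v = 0 for every generalised eigenvector v of λ).

  λ = 0: largest Jordan block has size 2, contributing (x − 0)^2

So m_A(x) = x^2 = x^2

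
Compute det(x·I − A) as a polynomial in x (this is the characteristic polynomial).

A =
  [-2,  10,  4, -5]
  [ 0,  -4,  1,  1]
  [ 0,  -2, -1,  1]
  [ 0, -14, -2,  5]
x^4 + 2*x^3 - 3*x^2 - 4*x + 4

Expanding det(x·I − A) (e.g. by cofactor expansion or by noting that A is similar to its Jordan form J, which has the same characteristic polynomial as A) gives
  χ_A(x) = x^4 + 2*x^3 - 3*x^2 - 4*x + 4
which factors as (x - 1)^2*(x + 2)^2. The eigenvalues (with algebraic multiplicities) are λ = -2 with multiplicity 2, λ = 1 with multiplicity 2.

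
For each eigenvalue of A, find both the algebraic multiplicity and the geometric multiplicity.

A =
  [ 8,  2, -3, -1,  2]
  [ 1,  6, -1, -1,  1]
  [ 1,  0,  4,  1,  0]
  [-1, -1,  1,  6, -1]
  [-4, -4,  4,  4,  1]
λ = 5: alg = 5, geom = 3

Step 1 — factor the characteristic polynomial to read off the algebraic multiplicities:
  χ_A(x) = (x - 5)^5

Step 2 — compute geometric multiplicities via the rank-nullity identity g(λ) = n − rank(A − λI):
  rank(A − (5)·I) = 2, so dim ker(A − (5)·I) = n − 2 = 3

Summary:
  λ = 5: algebraic multiplicity = 5, geometric multiplicity = 3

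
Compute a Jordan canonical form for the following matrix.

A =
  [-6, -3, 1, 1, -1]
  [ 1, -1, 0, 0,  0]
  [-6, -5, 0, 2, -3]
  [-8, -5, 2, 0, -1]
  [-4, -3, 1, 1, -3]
J_3(-2) ⊕ J_2(-2)

The characteristic polynomial is
  det(x·I − A) = x^5 + 10*x^4 + 40*x^3 + 80*x^2 + 80*x + 32 = (x + 2)^5

Eigenvalues and multiplicities (the geometric multiplicity of λ is n − rank(A − λI), which equals the number of Jordan blocks for λ):
  λ = -2: algebraic multiplicity = 5, geometric multiplicity = 2

Determining the block sizes for each eigenvalue:
  λ = -2: with am = 5 and gm = 2, the partition is not yet determined (e.g. several partitions of 5 into 2 parts exist). Let N = A − (-2)·I. Computing rank(N^1) = 3, rank(N^2) = 1, rank(N^3) = 0; the number of blocks of size ≥ j is rank(N^{j−1}) − rank(N^j), giving [2, 2, 1]. So we have 1 block(s) of size 3, 1 block(s) of size 2 → block sizes [3, 2]

Assembling the blocks gives a Jordan form
J =
  [-2,  1,  0,  0,  0]
  [ 0, -2,  1,  0,  0]
  [ 0,  0, -2,  0,  0]
  [ 0,  0,  0, -2,  1]
  [ 0,  0,  0,  0, -2]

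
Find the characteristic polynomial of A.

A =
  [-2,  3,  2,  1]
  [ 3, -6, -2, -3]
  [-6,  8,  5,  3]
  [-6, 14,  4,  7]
x^4 - 4*x^3 + 6*x^2 - 4*x + 1

Expanding det(x·I − A) (e.g. by cofactor expansion or by noting that A is similar to its Jordan form J, which has the same characteristic polynomial as A) gives
  χ_A(x) = x^4 - 4*x^3 + 6*x^2 - 4*x + 1
which factors as (x - 1)^4. The eigenvalues (with algebraic multiplicities) are λ = 1 with multiplicity 4.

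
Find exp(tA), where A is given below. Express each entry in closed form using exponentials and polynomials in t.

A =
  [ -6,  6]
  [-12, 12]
e^{tA} =
  [2 - exp(6*t), exp(6*t) - 1]
  [2 - 2*exp(6*t), 2*exp(6*t) - 1]

Strategy: write A = P · J · P⁻¹ where J is a Jordan canonical form, so e^{tA} = P · e^{tJ} · P⁻¹, and e^{tJ} can be computed block-by-block.

A has Jordan form
J =
  [0, 0]
  [0, 6]
(up to reordering of blocks).

Per-block formulas:
  For a 1×1 block at λ = 6: exp(t · [6]) = [e^(6t)].
  For a 1×1 block at λ = 0: exp(t · [0]) = [e^(0t)].

After assembling e^{tJ} and conjugating by P, we get:

e^{tA} =
  [2 - exp(6*t), exp(6*t) - 1]
  [2 - 2*exp(6*t), 2*exp(6*t) - 1]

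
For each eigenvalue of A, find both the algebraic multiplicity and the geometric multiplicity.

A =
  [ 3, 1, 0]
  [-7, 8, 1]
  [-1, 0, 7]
λ = 6: alg = 3, geom = 1

Step 1 — factor the characteristic polynomial to read off the algebraic multiplicities:
  χ_A(x) = (x - 6)^3

Step 2 — compute geometric multiplicities via the rank-nullity identity g(λ) = n − rank(A − λI):
  rank(A − (6)·I) = 2, so dim ker(A − (6)·I) = n − 2 = 1

Summary:
  λ = 6: algebraic multiplicity = 3, geometric multiplicity = 1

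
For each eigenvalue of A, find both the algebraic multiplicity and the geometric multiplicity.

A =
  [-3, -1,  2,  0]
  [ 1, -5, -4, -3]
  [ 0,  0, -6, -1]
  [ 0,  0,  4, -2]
λ = -4: alg = 4, geom = 2

Step 1 — factor the characteristic polynomial to read off the algebraic multiplicities:
  χ_A(x) = (x + 4)^4

Step 2 — compute geometric multiplicities via the rank-nullity identity g(λ) = n − rank(A − λI):
  rank(A − (-4)·I) = 2, so dim ker(A − (-4)·I) = n − 2 = 2

Summary:
  λ = -4: algebraic multiplicity = 4, geometric multiplicity = 2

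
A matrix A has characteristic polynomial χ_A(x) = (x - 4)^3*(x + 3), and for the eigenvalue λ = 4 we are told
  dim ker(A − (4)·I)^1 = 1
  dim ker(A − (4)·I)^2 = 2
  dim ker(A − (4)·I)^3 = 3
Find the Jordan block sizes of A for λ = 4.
Block sizes for λ = 4: [3]

From the dimensions of kernels of powers, the number of Jordan blocks of size at least j is d_j − d_{j−1} where d_j = dim ker(N^j) (with d_0 = 0). Computing the differences gives [1, 1, 1].
The number of blocks of size exactly k is (#blocks of size ≥ k) − (#blocks of size ≥ k + 1), so the partition is: 1 block(s) of size 3.
In nonincreasing order the block sizes are [3].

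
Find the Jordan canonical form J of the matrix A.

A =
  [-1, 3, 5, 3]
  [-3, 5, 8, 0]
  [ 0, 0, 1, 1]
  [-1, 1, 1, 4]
J_3(2) ⊕ J_1(3)

The characteristic polynomial is
  det(x·I − A) = x^4 - 9*x^3 + 30*x^2 - 44*x + 24 = (x - 3)*(x - 2)^3

Eigenvalues and multiplicities (the geometric multiplicity of λ is n − rank(A − λI), which equals the number of Jordan blocks for λ):
  λ = 2: algebraic multiplicity = 3, geometric multiplicity = 1
  λ = 3: algebraic multiplicity = 1, geometric multiplicity = 1

Determining the block sizes for each eigenvalue:
  λ = 2: one block (gm = 1), so the single block has size am = 3 → block sizes [3]
  λ = 3: one block (gm = 1), so the single block has size am = 1 → block sizes [1]

Assembling the blocks gives a Jordan form
J =
  [2, 1, 0, 0]
  [0, 2, 1, 0]
  [0, 0, 2, 0]
  [0, 0, 0, 3]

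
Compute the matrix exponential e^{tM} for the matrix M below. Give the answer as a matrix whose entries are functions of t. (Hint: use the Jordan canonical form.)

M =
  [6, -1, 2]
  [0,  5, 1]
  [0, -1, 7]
e^{tM} =
  [exp(6*t), -t^2*exp(6*t)/2 - t*exp(6*t), t^2*exp(6*t)/2 + 2*t*exp(6*t)]
  [0, -t*exp(6*t) + exp(6*t), t*exp(6*t)]
  [0, -t*exp(6*t), t*exp(6*t) + exp(6*t)]

Strategy: write M = P · J · P⁻¹ where J is a Jordan canonical form, so e^{tM} = P · e^{tJ} · P⁻¹, and e^{tJ} can be computed block-by-block.

M has Jordan form
J =
  [6, 1, 0]
  [0, 6, 1]
  [0, 0, 6]
(up to reordering of blocks).

Per-block formulas:
  For a 3×3 Jordan block J_3(6): exp(t · J_3(6)) = e^(6t)·(I + t·N + (t^2/2)·N^2), where N is the 3×3 nilpotent shift.

After assembling e^{tJ} and conjugating by P, we get:

e^{tM} =
  [exp(6*t), -t^2*exp(6*t)/2 - t*exp(6*t), t^2*exp(6*t)/2 + 2*t*exp(6*t)]
  [0, -t*exp(6*t) + exp(6*t), t*exp(6*t)]
  [0, -t*exp(6*t), t*exp(6*t) + exp(6*t)]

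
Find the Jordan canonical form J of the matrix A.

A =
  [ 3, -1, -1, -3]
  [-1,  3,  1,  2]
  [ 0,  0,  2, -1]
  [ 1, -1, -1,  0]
J_3(2) ⊕ J_1(2)

The characteristic polynomial is
  det(x·I − A) = x^4 - 8*x^3 + 24*x^2 - 32*x + 16 = (x - 2)^4

Eigenvalues and multiplicities (the geometric multiplicity of λ is n − rank(A − λI), which equals the number of Jordan blocks for λ):
  λ = 2: algebraic multiplicity = 4, geometric multiplicity = 2

Determining the block sizes for each eigenvalue:
  λ = 2: with am = 4 and gm = 2, the partition is not yet determined (e.g. several partitions of 4 into 2 parts exist). Let N = A − (2)·I. Computing rank(N^1) = 2, rank(N^2) = 1, rank(N^3) = 0; the number of blocks of size ≥ j is rank(N^{j−1}) − rank(N^j), giving [2, 1, 1]. So we have 1 block(s) of size 3, 1 block(s) of size 1 → block sizes [3, 1]

Assembling the blocks gives a Jordan form
J =
  [2, 1, 0, 0]
  [0, 2, 1, 0]
  [0, 0, 2, 0]
  [0, 0, 0, 2]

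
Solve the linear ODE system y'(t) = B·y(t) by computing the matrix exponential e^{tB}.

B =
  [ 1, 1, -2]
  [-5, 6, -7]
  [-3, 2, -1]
e^{tB} =
  [t^2*exp(2*t) - t*exp(2*t) + exp(2*t), -t^2*exp(2*t)/2 + t*exp(2*t), t^2*exp(2*t)/2 - 2*t*exp(2*t)]
  [3*t^2*exp(2*t) - 5*t*exp(2*t), -3*t^2*exp(2*t)/2 + 4*t*exp(2*t) + exp(2*t), 3*t^2*exp(2*t)/2 - 7*t*exp(2*t)]
  [t^2*exp(2*t) - 3*t*exp(2*t), -t^2*exp(2*t)/2 + 2*t*exp(2*t), t^2*exp(2*t)/2 - 3*t*exp(2*t) + exp(2*t)]

Strategy: write B = P · J · P⁻¹ where J is a Jordan canonical form, so e^{tB} = P · e^{tJ} · P⁻¹, and e^{tJ} can be computed block-by-block.

B has Jordan form
J =
  [2, 1, 0]
  [0, 2, 1]
  [0, 0, 2]
(up to reordering of blocks).

Per-block formulas:
  For a 3×3 Jordan block J_3(2): exp(t · J_3(2)) = e^(2t)·(I + t·N + (t^2/2)·N^2), where N is the 3×3 nilpotent shift.

After assembling e^{tJ} and conjugating by P, we get:

e^{tB} =
  [t^2*exp(2*t) - t*exp(2*t) + exp(2*t), -t^2*exp(2*t)/2 + t*exp(2*t), t^2*exp(2*t)/2 - 2*t*exp(2*t)]
  [3*t^2*exp(2*t) - 5*t*exp(2*t), -3*t^2*exp(2*t)/2 + 4*t*exp(2*t) + exp(2*t), 3*t^2*exp(2*t)/2 - 7*t*exp(2*t)]
  [t^2*exp(2*t) - 3*t*exp(2*t), -t^2*exp(2*t)/2 + 2*t*exp(2*t), t^2*exp(2*t)/2 - 3*t*exp(2*t) + exp(2*t)]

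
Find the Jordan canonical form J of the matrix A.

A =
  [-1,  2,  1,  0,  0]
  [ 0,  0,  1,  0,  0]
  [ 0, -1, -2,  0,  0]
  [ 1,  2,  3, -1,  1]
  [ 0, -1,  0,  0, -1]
J_3(-1) ⊕ J_2(-1)

The characteristic polynomial is
  det(x·I − A) = x^5 + 5*x^4 + 10*x^3 + 10*x^2 + 5*x + 1 = (x + 1)^5

Eigenvalues and multiplicities (the geometric multiplicity of λ is n − rank(A − λI), which equals the number of Jordan blocks for λ):
  λ = -1: algebraic multiplicity = 5, geometric multiplicity = 2

Determining the block sizes for each eigenvalue:
  λ = -1: with am = 5 and gm = 2, the partition is not yet determined (e.g. several partitions of 5 into 2 parts exist). Let N = A − (-1)·I. Computing rank(N^1) = 3, rank(N^2) = 1, rank(N^3) = 0; the number of blocks of size ≥ j is rank(N^{j−1}) − rank(N^j), giving [2, 2, 1]. So we have 1 block(s) of size 3, 1 block(s) of size 2 → block sizes [3, 2]

Assembling the blocks gives a Jordan form
J =
  [-1,  1,  0,  0,  0]
  [ 0, -1,  1,  0,  0]
  [ 0,  0, -1,  0,  0]
  [ 0,  0,  0, -1,  1]
  [ 0,  0,  0,  0, -1]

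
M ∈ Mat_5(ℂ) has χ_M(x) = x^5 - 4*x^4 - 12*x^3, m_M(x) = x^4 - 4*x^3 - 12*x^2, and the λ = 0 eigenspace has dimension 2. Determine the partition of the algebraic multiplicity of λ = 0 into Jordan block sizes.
Block sizes for λ = 0: [2, 1]

Step 1 — from the characteristic polynomial, algebraic multiplicity of λ = 0 is 3. From dim ker(M − (0)·I) = 2, there are exactly 2 Jordan blocks for λ = 0.
Step 2 — from the minimal polynomial, the factor (x − 0)^2 tells us the largest block for λ = 0 has size 2.
Step 3 — with total size 3, 2 blocks, and largest block 2, the block sizes (in nonincreasing order) are [2, 1].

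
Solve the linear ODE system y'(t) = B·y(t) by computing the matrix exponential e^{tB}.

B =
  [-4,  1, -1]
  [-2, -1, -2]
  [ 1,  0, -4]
e^{tB} =
  [-t^2*exp(-3*t) - t*exp(-3*t) + exp(-3*t), t^2*exp(-3*t)/2 + t*exp(-3*t), -t*exp(-3*t)]
  [-2*t^2*exp(-3*t) - 2*t*exp(-3*t), t^2*exp(-3*t) + 2*t*exp(-3*t) + exp(-3*t), -2*t*exp(-3*t)]
  [-t^2*exp(-3*t) + t*exp(-3*t), t^2*exp(-3*t)/2, -t*exp(-3*t) + exp(-3*t)]

Strategy: write B = P · J · P⁻¹ where J is a Jordan canonical form, so e^{tB} = P · e^{tJ} · P⁻¹, and e^{tJ} can be computed block-by-block.

B has Jordan form
J =
  [-3,  1,  0]
  [ 0, -3,  1]
  [ 0,  0, -3]
(up to reordering of blocks).

Per-block formulas:
  For a 3×3 Jordan block J_3(-3): exp(t · J_3(-3)) = e^(-3t)·(I + t·N + (t^2/2)·N^2), where N is the 3×3 nilpotent shift.

After assembling e^{tJ} and conjugating by P, we get:

e^{tB} =
  [-t^2*exp(-3*t) - t*exp(-3*t) + exp(-3*t), t^2*exp(-3*t)/2 + t*exp(-3*t), -t*exp(-3*t)]
  [-2*t^2*exp(-3*t) - 2*t*exp(-3*t), t^2*exp(-3*t) + 2*t*exp(-3*t) + exp(-3*t), -2*t*exp(-3*t)]
  [-t^2*exp(-3*t) + t*exp(-3*t), t^2*exp(-3*t)/2, -t*exp(-3*t) + exp(-3*t)]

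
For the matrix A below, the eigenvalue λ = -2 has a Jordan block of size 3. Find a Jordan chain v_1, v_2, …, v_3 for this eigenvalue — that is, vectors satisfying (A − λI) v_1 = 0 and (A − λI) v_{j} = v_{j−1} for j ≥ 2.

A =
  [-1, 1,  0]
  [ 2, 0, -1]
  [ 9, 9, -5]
A Jordan chain for λ = -2 of length 3:
v_1 = (3, -3, 0)ᵀ
v_2 = (1, 2, 9)ᵀ
v_3 = (1, 0, 0)ᵀ

Let N = A − (-2)·I. We want v_3 with N^3 v_3 = 0 but N^2 v_3 ≠ 0; then v_{j-1} := N · v_j for j = 3, …, 2.

Pick v_3 = (1, 0, 0)ᵀ.
Then v_2 = N · v_3 = (1, 2, 9)ᵀ.
Then v_1 = N · v_2 = (3, -3, 0)ᵀ.

Sanity check: (A − (-2)·I) v_1 = (0, 0, 0)ᵀ = 0. ✓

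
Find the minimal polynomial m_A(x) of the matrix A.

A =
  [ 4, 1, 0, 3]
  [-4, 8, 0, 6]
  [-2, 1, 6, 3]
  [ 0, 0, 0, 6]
x^2 - 12*x + 36

The characteristic polynomial is χ_A(x) = (x - 6)^4, so the eigenvalues are known. The minimal polynomial is
  m_A(x) = Π_λ (x − λ)^{k_λ}
where k_λ is the size of the *largest* Jordan block for λ (equivalently, the smallest k with (A − λI)^k v = 0 for every generalised eigenvector v of λ).

  λ = 6: largest Jordan block has size 2, contributing (x − 6)^2

So m_A(x) = (x - 6)^2 = x^2 - 12*x + 36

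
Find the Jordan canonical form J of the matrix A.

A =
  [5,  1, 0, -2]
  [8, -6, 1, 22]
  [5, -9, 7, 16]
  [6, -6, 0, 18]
J_3(6) ⊕ J_1(6)

The characteristic polynomial is
  det(x·I − A) = x^4 - 24*x^3 + 216*x^2 - 864*x + 1296 = (x - 6)^4

Eigenvalues and multiplicities (the geometric multiplicity of λ is n − rank(A − λI), which equals the number of Jordan blocks for λ):
  λ = 6: algebraic multiplicity = 4, geometric multiplicity = 2

Determining the block sizes for each eigenvalue:
  λ = 6: with am = 4 and gm = 2, the partition is not yet determined (e.g. several partitions of 4 into 2 parts exist). Let N = A − (6)·I. Computing rank(N^1) = 2, rank(N^2) = 1, rank(N^3) = 0; the number of blocks of size ≥ j is rank(N^{j−1}) − rank(N^j), giving [2, 1, 1]. So we have 1 block(s) of size 3, 1 block(s) of size 1 → block sizes [3, 1]

Assembling the blocks gives a Jordan form
J =
  [6, 1, 0, 0]
  [0, 6, 1, 0]
  [0, 0, 6, 0]
  [0, 0, 0, 6]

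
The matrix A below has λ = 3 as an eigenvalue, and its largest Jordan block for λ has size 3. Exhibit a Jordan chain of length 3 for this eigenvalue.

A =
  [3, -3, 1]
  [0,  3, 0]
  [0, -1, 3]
A Jordan chain for λ = 3 of length 3:
v_1 = (-1, 0, 0)ᵀ
v_2 = (-3, 0, -1)ᵀ
v_3 = (0, 1, 0)ᵀ

Let N = A − (3)·I. We want v_3 with N^3 v_3 = 0 but N^2 v_3 ≠ 0; then v_{j-1} := N · v_j for j = 3, …, 2.

Pick v_3 = (0, 1, 0)ᵀ.
Then v_2 = N · v_3 = (-3, 0, -1)ᵀ.
Then v_1 = N · v_2 = (-1, 0, 0)ᵀ.

Sanity check: (A − (3)·I) v_1 = (0, 0, 0)ᵀ = 0. ✓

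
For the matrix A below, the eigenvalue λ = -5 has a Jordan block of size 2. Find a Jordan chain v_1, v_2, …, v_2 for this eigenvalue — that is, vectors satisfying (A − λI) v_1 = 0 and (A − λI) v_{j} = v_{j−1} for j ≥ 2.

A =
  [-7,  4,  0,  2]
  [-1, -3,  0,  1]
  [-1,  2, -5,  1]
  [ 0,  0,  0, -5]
A Jordan chain for λ = -5 of length 2:
v_1 = (-2, -1, -1, 0)ᵀ
v_2 = (1, 0, 0, 0)ᵀ

Let N = A − (-5)·I. We want v_2 with N^2 v_2 = 0 but N^1 v_2 ≠ 0; then v_{j-1} := N · v_j for j = 2, …, 2.

Pick v_2 = (1, 0, 0, 0)ᵀ.
Then v_1 = N · v_2 = (-2, -1, -1, 0)ᵀ.

Sanity check: (A − (-5)·I) v_1 = (0, 0, 0, 0)ᵀ = 0. ✓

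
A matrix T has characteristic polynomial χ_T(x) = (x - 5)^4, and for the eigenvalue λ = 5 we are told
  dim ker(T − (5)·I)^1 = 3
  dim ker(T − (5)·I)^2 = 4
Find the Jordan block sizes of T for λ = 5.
Block sizes for λ = 5: [2, 1, 1]

From the dimensions of kernels of powers, the number of Jordan blocks of size at least j is d_j − d_{j−1} where d_j = dim ker(N^j) (with d_0 = 0). Computing the differences gives [3, 1].
The number of blocks of size exactly k is (#blocks of size ≥ k) − (#blocks of size ≥ k + 1), so the partition is: 2 block(s) of size 1, 1 block(s) of size 2.
In nonincreasing order the block sizes are [2, 1, 1].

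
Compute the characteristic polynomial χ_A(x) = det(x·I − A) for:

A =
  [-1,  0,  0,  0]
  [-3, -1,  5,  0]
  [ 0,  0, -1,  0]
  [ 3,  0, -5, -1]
x^4 + 4*x^3 + 6*x^2 + 4*x + 1

Expanding det(x·I − A) (e.g. by cofactor expansion or by noting that A is similar to its Jordan form J, which has the same characteristic polynomial as A) gives
  χ_A(x) = x^4 + 4*x^3 + 6*x^2 + 4*x + 1
which factors as (x + 1)^4. The eigenvalues (with algebraic multiplicities) are λ = -1 with multiplicity 4.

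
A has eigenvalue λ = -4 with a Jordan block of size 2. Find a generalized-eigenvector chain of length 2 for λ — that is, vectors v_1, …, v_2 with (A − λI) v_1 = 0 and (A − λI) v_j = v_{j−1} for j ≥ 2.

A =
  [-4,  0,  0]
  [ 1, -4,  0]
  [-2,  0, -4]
A Jordan chain for λ = -4 of length 2:
v_1 = (0, 1, -2)ᵀ
v_2 = (1, 0, 0)ᵀ

Let N = A − (-4)·I. We want v_2 with N^2 v_2 = 0 but N^1 v_2 ≠ 0; then v_{j-1} := N · v_j for j = 2, …, 2.

Pick v_2 = (1, 0, 0)ᵀ.
Then v_1 = N · v_2 = (0, 1, -2)ᵀ.

Sanity check: (A − (-4)·I) v_1 = (0, 0, 0)ᵀ = 0. ✓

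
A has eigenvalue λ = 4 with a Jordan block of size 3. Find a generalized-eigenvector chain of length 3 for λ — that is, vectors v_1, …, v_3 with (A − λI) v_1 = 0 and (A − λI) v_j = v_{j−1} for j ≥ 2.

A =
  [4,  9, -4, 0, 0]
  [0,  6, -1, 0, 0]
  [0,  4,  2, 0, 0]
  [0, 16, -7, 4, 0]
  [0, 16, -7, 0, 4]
A Jordan chain for λ = 4 of length 3:
v_1 = (2, 0, 0, 4, 4)ᵀ
v_2 = (9, 2, 4, 16, 16)ᵀ
v_3 = (0, 1, 0, 0, 0)ᵀ

Let N = A − (4)·I. We want v_3 with N^3 v_3 = 0 but N^2 v_3 ≠ 0; then v_{j-1} := N · v_j for j = 3, …, 2.

Pick v_3 = (0, 1, 0, 0, 0)ᵀ.
Then v_2 = N · v_3 = (9, 2, 4, 16, 16)ᵀ.
Then v_1 = N · v_2 = (2, 0, 0, 4, 4)ᵀ.

Sanity check: (A − (4)·I) v_1 = (0, 0, 0, 0, 0)ᵀ = 0. ✓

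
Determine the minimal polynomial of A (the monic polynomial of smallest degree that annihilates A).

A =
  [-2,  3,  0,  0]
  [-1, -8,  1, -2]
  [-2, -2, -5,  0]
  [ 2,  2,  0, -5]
x^3 + 15*x^2 + 75*x + 125

The characteristic polynomial is χ_A(x) = (x + 5)^4, so the eigenvalues are known. The minimal polynomial is
  m_A(x) = Π_λ (x − λ)^{k_λ}
where k_λ is the size of the *largest* Jordan block for λ (equivalently, the smallest k with (A − λI)^k v = 0 for every generalised eigenvector v of λ).

  λ = -5: largest Jordan block has size 3, contributing (x + 5)^3

So m_A(x) = (x + 5)^3 = x^3 + 15*x^2 + 75*x + 125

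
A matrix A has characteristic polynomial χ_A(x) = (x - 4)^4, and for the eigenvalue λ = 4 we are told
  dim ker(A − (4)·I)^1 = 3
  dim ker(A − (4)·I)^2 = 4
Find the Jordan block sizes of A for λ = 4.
Block sizes for λ = 4: [2, 1, 1]

From the dimensions of kernels of powers, the number of Jordan blocks of size at least j is d_j − d_{j−1} where d_j = dim ker(N^j) (with d_0 = 0). Computing the differences gives [3, 1].
The number of blocks of size exactly k is (#blocks of size ≥ k) − (#blocks of size ≥ k + 1), so the partition is: 2 block(s) of size 1, 1 block(s) of size 2.
In nonincreasing order the block sizes are [2, 1, 1].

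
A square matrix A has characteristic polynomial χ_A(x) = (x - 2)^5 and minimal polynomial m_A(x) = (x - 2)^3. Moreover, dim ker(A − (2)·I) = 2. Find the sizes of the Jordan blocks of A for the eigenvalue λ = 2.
Block sizes for λ = 2: [3, 2]

Step 1 — from the characteristic polynomial, algebraic multiplicity of λ = 2 is 5. From dim ker(A − (2)·I) = 2, there are exactly 2 Jordan blocks for λ = 2.
Step 2 — from the minimal polynomial, the factor (x − 2)^3 tells us the largest block for λ = 2 has size 3.
Step 3 — with total size 5, 2 blocks, and largest block 3, the block sizes (in nonincreasing order) are [3, 2].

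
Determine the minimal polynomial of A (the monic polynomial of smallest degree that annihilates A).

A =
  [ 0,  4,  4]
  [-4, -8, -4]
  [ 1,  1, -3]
x^2 + 7*x + 12

The characteristic polynomial is χ_A(x) = (x + 3)*(x + 4)^2, so the eigenvalues are known. The minimal polynomial is
  m_A(x) = Π_λ (x − λ)^{k_λ}
where k_λ is the size of the *largest* Jordan block for λ (equivalently, the smallest k with (A − λI)^k v = 0 for every generalised eigenvector v of λ).

  λ = -4: largest Jordan block has size 1, contributing (x + 4)
  λ = -3: largest Jordan block has size 1, contributing (x + 3)

So m_A(x) = (x + 3)*(x + 4) = x^2 + 7*x + 12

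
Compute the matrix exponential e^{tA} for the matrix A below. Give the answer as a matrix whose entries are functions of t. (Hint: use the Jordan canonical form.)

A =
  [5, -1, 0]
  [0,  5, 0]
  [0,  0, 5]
e^{tA} =
  [exp(5*t), -t*exp(5*t), 0]
  [0, exp(5*t), 0]
  [0, 0, exp(5*t)]

Strategy: write A = P · J · P⁻¹ where J is a Jordan canonical form, so e^{tA} = P · e^{tJ} · P⁻¹, and e^{tJ} can be computed block-by-block.

A has Jordan form
J =
  [5, 1, 0]
  [0, 5, 0]
  [0, 0, 5]
(up to reordering of blocks).

Per-block formulas:
  For a 1×1 block at λ = 5: exp(t · [5]) = [e^(5t)].
  For a 2×2 Jordan block J_2(5): exp(t · J_2(5)) = e^(5t)·(I + t·N), where N is the 2×2 nilpotent shift.

After assembling e^{tJ} and conjugating by P, we get:

e^{tA} =
  [exp(5*t), -t*exp(5*t), 0]
  [0, exp(5*t), 0]
  [0, 0, exp(5*t)]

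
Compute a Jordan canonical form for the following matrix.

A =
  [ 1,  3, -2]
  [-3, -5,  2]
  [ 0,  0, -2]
J_2(-2) ⊕ J_1(-2)

The characteristic polynomial is
  det(x·I − A) = x^3 + 6*x^2 + 12*x + 8 = (x + 2)^3

Eigenvalues and multiplicities (the geometric multiplicity of λ is n − rank(A − λI), which equals the number of Jordan blocks for λ):
  λ = -2: algebraic multiplicity = 3, geometric multiplicity = 2

Determining the block sizes for each eigenvalue:
  λ = -2: 2 blocks summing to 3 forces exactly one block of size 2 and the rest size 1 → block sizes [2, 1]

Assembling the blocks gives a Jordan form
J =
  [-2,  1,  0]
  [ 0, -2,  0]
  [ 0,  0, -2]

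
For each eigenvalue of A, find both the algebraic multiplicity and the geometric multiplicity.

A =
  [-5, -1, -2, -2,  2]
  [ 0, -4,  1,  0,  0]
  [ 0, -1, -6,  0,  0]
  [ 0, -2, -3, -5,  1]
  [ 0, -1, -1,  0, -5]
λ = -5: alg = 5, geom = 2

Step 1 — factor the characteristic polynomial to read off the algebraic multiplicities:
  χ_A(x) = (x + 5)^5

Step 2 — compute geometric multiplicities via the rank-nullity identity g(λ) = n − rank(A − λI):
  rank(A − (-5)·I) = 3, so dim ker(A − (-5)·I) = n − 3 = 2

Summary:
  λ = -5: algebraic multiplicity = 5, geometric multiplicity = 2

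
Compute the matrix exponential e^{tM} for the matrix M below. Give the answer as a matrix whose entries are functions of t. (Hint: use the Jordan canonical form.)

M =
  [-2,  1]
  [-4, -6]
e^{tM} =
  [2*t*exp(-4*t) + exp(-4*t), t*exp(-4*t)]
  [-4*t*exp(-4*t), -2*t*exp(-4*t) + exp(-4*t)]

Strategy: write M = P · J · P⁻¹ where J is a Jordan canonical form, so e^{tM} = P · e^{tJ} · P⁻¹, and e^{tJ} can be computed block-by-block.

M has Jordan form
J =
  [-4,  1]
  [ 0, -4]
(up to reordering of blocks).

Per-block formulas:
  For a 2×2 Jordan block J_2(-4): exp(t · J_2(-4)) = e^(-4t)·(I + t·N), where N is the 2×2 nilpotent shift.

After assembling e^{tJ} and conjugating by P, we get:

e^{tM} =
  [2*t*exp(-4*t) + exp(-4*t), t*exp(-4*t)]
  [-4*t*exp(-4*t), -2*t*exp(-4*t) + exp(-4*t)]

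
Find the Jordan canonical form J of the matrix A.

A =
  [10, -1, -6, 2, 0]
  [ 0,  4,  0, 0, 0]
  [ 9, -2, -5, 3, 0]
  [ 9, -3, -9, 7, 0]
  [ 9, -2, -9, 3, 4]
J_2(4) ⊕ J_2(4) ⊕ J_1(4)

The characteristic polynomial is
  det(x·I − A) = x^5 - 20*x^4 + 160*x^3 - 640*x^2 + 1280*x - 1024 = (x - 4)^5

Eigenvalues and multiplicities (the geometric multiplicity of λ is n − rank(A − λI), which equals the number of Jordan blocks for λ):
  λ = 4: algebraic multiplicity = 5, geometric multiplicity = 3

Determining the block sizes for each eigenvalue:
  λ = 4: with am = 5 and gm = 3, the partition is not yet determined (e.g. several partitions of 5 into 3 parts exist). Let N = A − (4)·I. Computing rank(N^1) = 2, rank(N^2) = 0; the number of blocks of size ≥ j is rank(N^{j−1}) − rank(N^j), giving [3, 2]. So we have 2 block(s) of size 2, 1 block(s) of size 1 → block sizes [2, 2, 1]

Assembling the blocks gives a Jordan form
J =
  [4, 1, 0, 0, 0]
  [0, 4, 0, 0, 0]
  [0, 0, 4, 1, 0]
  [0, 0, 0, 4, 0]
  [0, 0, 0, 0, 4]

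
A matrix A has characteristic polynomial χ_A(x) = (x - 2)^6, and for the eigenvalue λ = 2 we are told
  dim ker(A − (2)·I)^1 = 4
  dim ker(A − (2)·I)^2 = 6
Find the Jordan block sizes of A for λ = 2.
Block sizes for λ = 2: [2, 2, 1, 1]

From the dimensions of kernels of powers, the number of Jordan blocks of size at least j is d_j − d_{j−1} where d_j = dim ker(N^j) (with d_0 = 0). Computing the differences gives [4, 2].
The number of blocks of size exactly k is (#blocks of size ≥ k) − (#blocks of size ≥ k + 1), so the partition is: 2 block(s) of size 1, 2 block(s) of size 2.
In nonincreasing order the block sizes are [2, 2, 1, 1].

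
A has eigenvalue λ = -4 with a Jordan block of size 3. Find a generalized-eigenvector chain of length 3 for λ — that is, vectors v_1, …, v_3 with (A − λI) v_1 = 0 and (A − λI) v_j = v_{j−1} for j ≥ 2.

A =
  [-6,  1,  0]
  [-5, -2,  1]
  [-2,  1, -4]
A Jordan chain for λ = -4 of length 3:
v_1 = (-1, -2, -1)ᵀ
v_2 = (-2, -5, -2)ᵀ
v_3 = (1, 0, 0)ᵀ

Let N = A − (-4)·I. We want v_3 with N^3 v_3 = 0 but N^2 v_3 ≠ 0; then v_{j-1} := N · v_j for j = 3, …, 2.

Pick v_3 = (1, 0, 0)ᵀ.
Then v_2 = N · v_3 = (-2, -5, -2)ᵀ.
Then v_1 = N · v_2 = (-1, -2, -1)ᵀ.

Sanity check: (A − (-4)·I) v_1 = (0, 0, 0)ᵀ = 0. ✓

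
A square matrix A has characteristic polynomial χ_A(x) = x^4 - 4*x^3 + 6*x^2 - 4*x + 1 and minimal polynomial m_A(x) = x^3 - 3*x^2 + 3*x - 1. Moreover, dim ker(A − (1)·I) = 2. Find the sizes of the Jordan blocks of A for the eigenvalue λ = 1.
Block sizes for λ = 1: [3, 1]

Step 1 — from the characteristic polynomial, algebraic multiplicity of λ = 1 is 4. From dim ker(A − (1)·I) = 2, there are exactly 2 Jordan blocks for λ = 1.
Step 2 — from the minimal polynomial, the factor (x − 1)^3 tells us the largest block for λ = 1 has size 3.
Step 3 — with total size 4, 2 blocks, and largest block 3, the block sizes (in nonincreasing order) are [3, 1].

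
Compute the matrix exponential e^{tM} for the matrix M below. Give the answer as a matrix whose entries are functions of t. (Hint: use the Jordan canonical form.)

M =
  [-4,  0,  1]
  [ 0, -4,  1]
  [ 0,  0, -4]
e^{tM} =
  [exp(-4*t), 0, t*exp(-4*t)]
  [0, exp(-4*t), t*exp(-4*t)]
  [0, 0, exp(-4*t)]

Strategy: write M = P · J · P⁻¹ where J is a Jordan canonical form, so e^{tM} = P · e^{tJ} · P⁻¹, and e^{tJ} can be computed block-by-block.

M has Jordan form
J =
  [-4,  1,  0]
  [ 0, -4,  0]
  [ 0,  0, -4]
(up to reordering of blocks).

Per-block formulas:
  For a 1×1 block at λ = -4: exp(t · [-4]) = [e^(-4t)].
  For a 2×2 Jordan block J_2(-4): exp(t · J_2(-4)) = e^(-4t)·(I + t·N), where N is the 2×2 nilpotent shift.

After assembling e^{tJ} and conjugating by P, we get:

e^{tM} =
  [exp(-4*t), 0, t*exp(-4*t)]
  [0, exp(-4*t), t*exp(-4*t)]
  [0, 0, exp(-4*t)]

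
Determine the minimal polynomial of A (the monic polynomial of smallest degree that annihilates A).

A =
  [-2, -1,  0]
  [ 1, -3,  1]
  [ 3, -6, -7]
x^3 + 12*x^2 + 48*x + 64

The characteristic polynomial is χ_A(x) = (x + 4)^3, so the eigenvalues are known. The minimal polynomial is
  m_A(x) = Π_λ (x − λ)^{k_λ}
where k_λ is the size of the *largest* Jordan block for λ (equivalently, the smallest k with (A − λI)^k v = 0 for every generalised eigenvector v of λ).

  λ = -4: largest Jordan block has size 3, contributing (x + 4)^3

So m_A(x) = (x + 4)^3 = x^3 + 12*x^2 + 48*x + 64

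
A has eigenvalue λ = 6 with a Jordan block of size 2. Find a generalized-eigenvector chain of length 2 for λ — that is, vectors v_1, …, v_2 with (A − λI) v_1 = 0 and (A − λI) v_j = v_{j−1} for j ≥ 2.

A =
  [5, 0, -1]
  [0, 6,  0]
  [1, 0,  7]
A Jordan chain for λ = 6 of length 2:
v_1 = (-1, 0, 1)ᵀ
v_2 = (1, 0, 0)ᵀ

Let N = A − (6)·I. We want v_2 with N^2 v_2 = 0 but N^1 v_2 ≠ 0; then v_{j-1} := N · v_j for j = 2, …, 2.

Pick v_2 = (1, 0, 0)ᵀ.
Then v_1 = N · v_2 = (-1, 0, 1)ᵀ.

Sanity check: (A − (6)·I) v_1 = (0, 0, 0)ᵀ = 0. ✓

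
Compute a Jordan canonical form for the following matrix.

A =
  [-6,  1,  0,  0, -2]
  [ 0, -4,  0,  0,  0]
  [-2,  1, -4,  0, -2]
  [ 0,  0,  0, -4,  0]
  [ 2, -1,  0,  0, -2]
J_2(-4) ⊕ J_1(-4) ⊕ J_1(-4) ⊕ J_1(-4)

The characteristic polynomial is
  det(x·I − A) = x^5 + 20*x^4 + 160*x^3 + 640*x^2 + 1280*x + 1024 = (x + 4)^5

Eigenvalues and multiplicities (the geometric multiplicity of λ is n − rank(A − λI), which equals the number of Jordan blocks for λ):
  λ = -4: algebraic multiplicity = 5, geometric multiplicity = 4

Determining the block sizes for each eigenvalue:
  λ = -4: 4 blocks summing to 5 forces exactly one block of size 2 and the rest size 1 → block sizes [2, 1, 1, 1]

Assembling the blocks gives a Jordan form
J =
  [-4,  1,  0,  0,  0]
  [ 0, -4,  0,  0,  0]
  [ 0,  0, -4,  0,  0]
  [ 0,  0,  0, -4,  0]
  [ 0,  0,  0,  0, -4]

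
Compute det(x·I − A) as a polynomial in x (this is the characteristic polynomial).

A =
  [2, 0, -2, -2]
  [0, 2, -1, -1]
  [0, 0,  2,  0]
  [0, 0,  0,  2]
x^4 - 8*x^3 + 24*x^2 - 32*x + 16

Expanding det(x·I − A) (e.g. by cofactor expansion or by noting that A is similar to its Jordan form J, which has the same characteristic polynomial as A) gives
  χ_A(x) = x^4 - 8*x^3 + 24*x^2 - 32*x + 16
which factors as (x - 2)^4. The eigenvalues (with algebraic multiplicities) are λ = 2 with multiplicity 4.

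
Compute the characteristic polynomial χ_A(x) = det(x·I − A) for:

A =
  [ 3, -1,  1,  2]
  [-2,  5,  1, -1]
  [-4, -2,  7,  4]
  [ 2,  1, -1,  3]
x^4 - 18*x^3 + 121*x^2 - 360*x + 400

Expanding det(x·I − A) (e.g. by cofactor expansion or by noting that A is similar to its Jordan form J, which has the same characteristic polynomial as A) gives
  χ_A(x) = x^4 - 18*x^3 + 121*x^2 - 360*x + 400
which factors as (x - 5)^2*(x - 4)^2. The eigenvalues (with algebraic multiplicities) are λ = 4 with multiplicity 2, λ = 5 with multiplicity 2.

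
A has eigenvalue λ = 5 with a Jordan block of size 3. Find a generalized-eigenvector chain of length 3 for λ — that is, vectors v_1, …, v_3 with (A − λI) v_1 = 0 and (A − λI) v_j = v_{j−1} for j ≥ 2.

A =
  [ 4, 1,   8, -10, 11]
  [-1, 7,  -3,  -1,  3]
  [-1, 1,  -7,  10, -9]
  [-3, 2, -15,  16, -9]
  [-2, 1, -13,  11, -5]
A Jordan chain for λ = 5 of length 3:
v_1 = (0, -1, 0, 1, 1)ᵀ
v_2 = (-1, -1, -1, -3, -2)ᵀ
v_3 = (1, 0, 0, 0, 0)ᵀ

Let N = A − (5)·I. We want v_3 with N^3 v_3 = 0 but N^2 v_3 ≠ 0; then v_{j-1} := N · v_j for j = 3, …, 2.

Pick v_3 = (1, 0, 0, 0, 0)ᵀ.
Then v_2 = N · v_3 = (-1, -1, -1, -3, -2)ᵀ.
Then v_1 = N · v_2 = (0, -1, 0, 1, 1)ᵀ.

Sanity check: (A − (5)·I) v_1 = (0, 0, 0, 0, 0)ᵀ = 0. ✓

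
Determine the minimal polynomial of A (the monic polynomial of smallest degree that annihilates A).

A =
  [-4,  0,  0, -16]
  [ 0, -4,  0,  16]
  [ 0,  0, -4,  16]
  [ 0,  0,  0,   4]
x^2 - 16

The characteristic polynomial is χ_A(x) = (x - 4)*(x + 4)^3, so the eigenvalues are known. The minimal polynomial is
  m_A(x) = Π_λ (x − λ)^{k_λ}
where k_λ is the size of the *largest* Jordan block for λ (equivalently, the smallest k with (A − λI)^k v = 0 for every generalised eigenvector v of λ).

  λ = -4: largest Jordan block has size 1, contributing (x + 4)
  λ = 4: largest Jordan block has size 1, contributing (x − 4)

So m_A(x) = (x - 4)*(x + 4) = x^2 - 16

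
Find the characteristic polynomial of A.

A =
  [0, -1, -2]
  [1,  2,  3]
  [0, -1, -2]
x^3

Expanding det(x·I − A) (e.g. by cofactor expansion or by noting that A is similar to its Jordan form J, which has the same characteristic polynomial as A) gives
  χ_A(x) = x^3
which factors as x^3. The eigenvalues (with algebraic multiplicities) are λ = 0 with multiplicity 3.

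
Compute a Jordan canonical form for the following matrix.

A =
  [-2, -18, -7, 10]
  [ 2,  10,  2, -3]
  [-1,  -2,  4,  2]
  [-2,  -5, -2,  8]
J_2(5) ⊕ J_2(5)

The characteristic polynomial is
  det(x·I − A) = x^4 - 20*x^3 + 150*x^2 - 500*x + 625 = (x - 5)^4

Eigenvalues and multiplicities (the geometric multiplicity of λ is n − rank(A − λI), which equals the number of Jordan blocks for λ):
  λ = 5: algebraic multiplicity = 4, geometric multiplicity = 2

Determining the block sizes for each eigenvalue:
  λ = 5: with am = 4 and gm = 2, the partition is not yet determined (e.g. several partitions of 4 into 2 parts exist). Let N = A − (5)·I. Computing rank(N^1) = 2, rank(N^2) = 0; the number of blocks of size ≥ j is rank(N^{j−1}) − rank(N^j), giving [2, 2]. So we have 2 block(s) of size 2 → block sizes [2, 2]

Assembling the blocks gives a Jordan form
J =
  [5, 1, 0, 0]
  [0, 5, 0, 0]
  [0, 0, 5, 1]
  [0, 0, 0, 5]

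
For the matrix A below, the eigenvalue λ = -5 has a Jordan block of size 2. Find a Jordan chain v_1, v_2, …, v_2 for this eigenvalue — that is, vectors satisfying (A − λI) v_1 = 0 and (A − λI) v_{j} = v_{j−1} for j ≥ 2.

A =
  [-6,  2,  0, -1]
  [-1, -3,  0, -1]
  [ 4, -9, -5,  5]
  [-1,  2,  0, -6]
A Jordan chain for λ = -5 of length 2:
v_1 = (-1, -1, 4, -1)ᵀ
v_2 = (1, 0, 0, 0)ᵀ

Let N = A − (-5)·I. We want v_2 with N^2 v_2 = 0 but N^1 v_2 ≠ 0; then v_{j-1} := N · v_j for j = 2, …, 2.

Pick v_2 = (1, 0, 0, 0)ᵀ.
Then v_1 = N · v_2 = (-1, -1, 4, -1)ᵀ.

Sanity check: (A − (-5)·I) v_1 = (0, 0, 0, 0)ᵀ = 0. ✓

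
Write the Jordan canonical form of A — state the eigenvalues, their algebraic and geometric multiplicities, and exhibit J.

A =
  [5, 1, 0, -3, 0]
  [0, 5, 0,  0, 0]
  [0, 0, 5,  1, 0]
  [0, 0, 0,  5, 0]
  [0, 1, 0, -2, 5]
J_2(5) ⊕ J_2(5) ⊕ J_1(5)

The characteristic polynomial is
  det(x·I − A) = x^5 - 25*x^4 + 250*x^3 - 1250*x^2 + 3125*x - 3125 = (x - 5)^5

Eigenvalues and multiplicities (the geometric multiplicity of λ is n − rank(A − λI), which equals the number of Jordan blocks for λ):
  λ = 5: algebraic multiplicity = 5, geometric multiplicity = 3

Determining the block sizes for each eigenvalue:
  λ = 5: with am = 5 and gm = 3, the partition is not yet determined (e.g. several partitions of 5 into 3 parts exist). Let N = A − (5)·I. Computing rank(N^1) = 2, rank(N^2) = 0; the number of blocks of size ≥ j is rank(N^{j−1}) − rank(N^j), giving [3, 2]. So we have 2 block(s) of size 2, 1 block(s) of size 1 → block sizes [2, 2, 1]

Assembling the blocks gives a Jordan form
J =
  [5, 1, 0, 0, 0]
  [0, 5, 0, 0, 0]
  [0, 0, 5, 1, 0]
  [0, 0, 0, 5, 0]
  [0, 0, 0, 0, 5]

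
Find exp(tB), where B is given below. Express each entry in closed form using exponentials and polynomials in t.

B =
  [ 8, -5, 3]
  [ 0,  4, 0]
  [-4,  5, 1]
e^{tB} =
  [4*exp(5*t) - 3*exp(4*t), -5*exp(5*t) + 5*exp(4*t), 3*exp(5*t) - 3*exp(4*t)]
  [0, exp(4*t), 0]
  [-4*exp(5*t) + 4*exp(4*t), 5*exp(5*t) - 5*exp(4*t), -3*exp(5*t) + 4*exp(4*t)]

Strategy: write B = P · J · P⁻¹ where J is a Jordan canonical form, so e^{tB} = P · e^{tJ} · P⁻¹, and e^{tJ} can be computed block-by-block.

B has Jordan form
J =
  [4, 0, 0]
  [0, 4, 0]
  [0, 0, 5]
(up to reordering of blocks).

Per-block formulas:
  For a 1×1 block at λ = 4: exp(t · [4]) = [e^(4t)].
  For a 1×1 block at λ = 5: exp(t · [5]) = [e^(5t)].

After assembling e^{tJ} and conjugating by P, we get:

e^{tB} =
  [4*exp(5*t) - 3*exp(4*t), -5*exp(5*t) + 5*exp(4*t), 3*exp(5*t) - 3*exp(4*t)]
  [0, exp(4*t), 0]
  [-4*exp(5*t) + 4*exp(4*t), 5*exp(5*t) - 5*exp(4*t), -3*exp(5*t) + 4*exp(4*t)]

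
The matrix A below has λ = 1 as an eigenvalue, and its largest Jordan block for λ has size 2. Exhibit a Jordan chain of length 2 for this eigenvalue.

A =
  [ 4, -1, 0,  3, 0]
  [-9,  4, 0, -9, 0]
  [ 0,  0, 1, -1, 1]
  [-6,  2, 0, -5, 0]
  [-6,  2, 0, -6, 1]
A Jordan chain for λ = 1 of length 2:
v_1 = (3, -9, 0, -6, -6)ᵀ
v_2 = (1, 0, 0, 0, 0)ᵀ

Let N = A − (1)·I. We want v_2 with N^2 v_2 = 0 but N^1 v_2 ≠ 0; then v_{j-1} := N · v_j for j = 2, …, 2.

Pick v_2 = (1, 0, 0, 0, 0)ᵀ.
Then v_1 = N · v_2 = (3, -9, 0, -6, -6)ᵀ.

Sanity check: (A − (1)·I) v_1 = (0, 0, 0, 0, 0)ᵀ = 0. ✓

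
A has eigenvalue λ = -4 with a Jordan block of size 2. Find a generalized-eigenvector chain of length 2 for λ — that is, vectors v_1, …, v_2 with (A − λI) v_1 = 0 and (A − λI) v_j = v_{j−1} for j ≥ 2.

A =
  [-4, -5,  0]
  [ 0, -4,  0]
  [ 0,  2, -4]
A Jordan chain for λ = -4 of length 2:
v_1 = (-5, 0, 2)ᵀ
v_2 = (0, 1, 0)ᵀ

Let N = A − (-4)·I. We want v_2 with N^2 v_2 = 0 but N^1 v_2 ≠ 0; then v_{j-1} := N · v_j for j = 2, …, 2.

Pick v_2 = (0, 1, 0)ᵀ.
Then v_1 = N · v_2 = (-5, 0, 2)ᵀ.

Sanity check: (A − (-4)·I) v_1 = (0, 0, 0)ᵀ = 0. ✓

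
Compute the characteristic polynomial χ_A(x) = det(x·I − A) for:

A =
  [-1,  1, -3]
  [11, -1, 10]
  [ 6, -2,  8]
x^3 - 6*x^2 + 12*x - 8

Expanding det(x·I − A) (e.g. by cofactor expansion or by noting that A is similar to its Jordan form J, which has the same characteristic polynomial as A) gives
  χ_A(x) = x^3 - 6*x^2 + 12*x - 8
which factors as (x - 2)^3. The eigenvalues (with algebraic multiplicities) are λ = 2 with multiplicity 3.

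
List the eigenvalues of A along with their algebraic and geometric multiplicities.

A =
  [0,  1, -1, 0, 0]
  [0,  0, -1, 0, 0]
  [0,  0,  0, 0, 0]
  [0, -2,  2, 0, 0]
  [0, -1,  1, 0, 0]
λ = 0: alg = 5, geom = 3

Step 1 — factor the characteristic polynomial to read off the algebraic multiplicities:
  χ_A(x) = x^5

Step 2 — compute geometric multiplicities via the rank-nullity identity g(λ) = n − rank(A − λI):
  rank(A − (0)·I) = 2, so dim ker(A − (0)·I) = n − 2 = 3

Summary:
  λ = 0: algebraic multiplicity = 5, geometric multiplicity = 3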